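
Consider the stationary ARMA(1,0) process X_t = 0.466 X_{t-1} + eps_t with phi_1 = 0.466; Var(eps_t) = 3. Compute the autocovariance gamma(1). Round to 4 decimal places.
\gamma(1) = 1.7858

Multiply the model equation by X_{t-k} and take expectations. With theta_0 = psi_0 = 1 and psi_j the MA(infinity) weights, this gives
  gamma(k) - sum_i phi_i gamma(k-i) = c_k,
  c_k = sigma^2 * sum_{j=k..q} theta_j psi_{j-k}   (c_k = 0 for k > q),
using gamma(-m) = gamma(m).
Pure AR (q = 0): c_0 = sigma^2 = 3, c_k = 0 for k >= 1.
Equations for k = 0 and k = 1 (AR order 1):
  gamma(0) = phi_1 gamma(1) + c_0
  gamma(1) = phi_1 gamma(0) + c_1
Substituting the second into the first: gamma(0) (1 - phi_1^2) = c_0 + phi_1 c_1, so
  gamma(0) = c_0 / (1 - phi_1^2) = 3 / (1 - (0.466)^2) = 3 / 0.782844 = 3.832181.
  gamma(1) = phi_1 gamma(0) = (0.466)(3.832181) = 1.785796.
Therefore gamma(1) = 1.7858 (to 4 decimal places).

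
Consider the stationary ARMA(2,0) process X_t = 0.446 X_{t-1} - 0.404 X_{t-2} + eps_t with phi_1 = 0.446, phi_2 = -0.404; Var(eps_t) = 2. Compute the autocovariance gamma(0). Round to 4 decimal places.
\gamma(0) = 2.6584

Multiply the model equation by X_{t-k} and take expectations. With theta_0 = psi_0 = 1 and psi_j the MA(infinity) weights, this gives
  gamma(k) - sum_i phi_i gamma(k-i) = c_k,
  c_k = sigma^2 * sum_{j=k..q} theta_j psi_{j-k}   (c_k = 0 for k > q),
using gamma(-m) = gamma(m).
Pure AR (q = 0): c_0 = sigma^2 = 2, c_k = 0 for k >= 1.
Equations for k = 0, 1, 2 (AR order 2, c_2 = 0):
  (E0) gamma(0) = phi_1 gamma(1) + phi_2 gamma(2) + c_0
  (E1) gamma(1) = phi_1 gamma(0) + phi_2 gamma(1) + c_1
  (E2) gamma(2) = phi_1 gamma(1) + phi_2 gamma(0)
From (E1): gamma(1) = A gamma(0) + B with
  A = phi_1 / (1 - phi_2) = 0.446 / 1.404 = 0.317664,   B = c_1 / (1 - phi_2) = 0 / 1.404 = 0.
Insert (E2) into (E0): gamma(0) (1 - phi_2^2) = phi_1 (1 + phi_2) gamma(1) + c_0.
  phi_1 (1 + phi_2) = (0.446)(0.596) = 0.265816,   1 - phi_2^2 = 0.836784.
Replace gamma(1) by A gamma(0) + B and collect gamma(0):
  gamma(0) [0.836784 - (0.265816)(0.317664)] = c_0 = 2
  gamma(0) * 0.752344 = 2
  gamma(0) = 2 / 0.752344 = 2.658359.
Therefore gamma(0) = 2.6584 (to 4 decimal places).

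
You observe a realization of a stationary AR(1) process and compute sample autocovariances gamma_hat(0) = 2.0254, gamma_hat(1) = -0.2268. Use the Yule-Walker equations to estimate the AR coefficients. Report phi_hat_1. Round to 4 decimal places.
\hat\phi_{1} = -0.1120

The Yule-Walker equations for an AR(p) process read, in matrix form,
  Gamma_p phi = r_p,   with   (Gamma_p)_{ij} = gamma(|i - j|),
                       (r_p)_i = gamma(i),   i,j = 1..p.
Substitute the sample gammas (Toeplitz matrix and right-hand side of size 1):
  Gamma_p = [[2.0254]]
  r_p     = [-0.2268]
With p = 1 this is the single equation gamma(0) phi_1 = gamma(1):
  phi_hat_1 = gamma(1) / gamma(0) = -0.2268 / 2.0254 = -0.1120.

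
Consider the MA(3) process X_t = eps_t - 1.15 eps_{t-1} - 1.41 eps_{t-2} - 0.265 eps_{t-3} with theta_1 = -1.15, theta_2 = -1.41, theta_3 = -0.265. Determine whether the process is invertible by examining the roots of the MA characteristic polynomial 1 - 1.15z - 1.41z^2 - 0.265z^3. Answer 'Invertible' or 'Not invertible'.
\text{Not invertible}

The MA(q) characteristic polynomial is P(z) = 1 - 1.15z - 1.41z^2 - 0.265z^3.
Invertibility requires all roots to lie outside the unit circle, i.e. |z| > 1 for every root.
Degree 3: look for a simple real root z0 first, then factor out (1 - z/z0) and solve the remaining quadratic.
Testing z0 = -4: P(-4) = 1 + (-1.15)(-4) + (-1.41)(-4)^2 + (-0.265)(-4)^3
  = 1 + (4.6) + (-22.56) + (16.96) = 0.  So z_0 = -4 is a root, |z_0| = 4.
Divide out the factor (1 + 0.25 z) = (1 - z/z0) (since 1/z0 = -0.25):
  P(z) = (1 + 0.25 z)(1 + (-1.4) z + (-1.06) z^2)
  [check: z-coef -1.4 - (-0.25) = -1.15; z^2-coef -1.06 - (-0.25)(-1.4) = -1.41; z^3-coef -(-0.25)(-1.06) = -0.265.]
Remaining roots from the quadratic factor 1 + (-1.4) z + (-1.06) z^2:
  Set 1 + (-1.4) z + (-1.06) z^2 = 0, i.e. a z^2 + b z + c = 0 with a = -1.06, b = -1.4, c = 1.
  Discriminant D = b^2 - 4ac = (-1.4)^2 - 4*(-1.06)*1 = 1.96 - (-4.24) = 6.2.
  D >= 0, so the roots are real: z = (-b +/- sqrt(D)) / (2a) = (1.4 +/- 2.48998) / (-2.12).
    z_1 = (1.4 + 2.48998) / (-2.12) = -1.8349,   |z_1| = 1.8349.
    z_2 = (1.4 - 2.48998) / (-2.12) = 0.5141,   |z_2| = 0.5141.
Moduli of all roots: 4.0000, 1.8349, 0.5141.
All moduli strictly greater than 1? No.
Verdict: Not invertible.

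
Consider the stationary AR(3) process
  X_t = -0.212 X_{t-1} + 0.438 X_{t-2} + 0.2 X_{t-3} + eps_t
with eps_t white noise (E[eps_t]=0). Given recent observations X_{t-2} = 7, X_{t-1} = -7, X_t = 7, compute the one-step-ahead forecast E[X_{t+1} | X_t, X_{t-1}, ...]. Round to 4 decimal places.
E[X_{t+1} \mid \mathcal F_t] = -3.1500

For an AR(p) model X_t = c + sum_i phi_i X_{t-i} + eps_t, the
one-step-ahead conditional mean is
  E[X_{t+1} | X_t, ...] = c + sum_i phi_i X_{t+1-i}.
Substitute known values:
  E[X_{t+1} | ...] = (-0.212) * (7) + (0.438) * (-7) + (0.2) * (7)
                   = -3.1500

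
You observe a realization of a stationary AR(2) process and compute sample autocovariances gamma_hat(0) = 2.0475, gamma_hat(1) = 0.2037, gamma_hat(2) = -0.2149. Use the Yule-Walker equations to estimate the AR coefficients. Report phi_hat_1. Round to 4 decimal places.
\hat\phi_{1} = 0.1110

The Yule-Walker equations for an AR(p) process read, in matrix form,
  Gamma_p phi = r_p,   with   (Gamma_p)_{ij} = gamma(|i - j|),
                       (r_p)_i = gamma(i),   i,j = 1..p.
Substitute the sample gammas (Toeplitz matrix and right-hand side of size 2):
  Gamma_p = [[2.0475, 0.2037], [0.2037, 2.0475]]
  r_p     = [0.2037, -0.2149]
Written out:
  2.0475 phi_1 + 0.2037 phi_2 = 0.2037
  0.2037 phi_1 + 2.0475 phi_2 = -0.2149
Solve by Cramer's rule:
  det = gamma(0)^2 - gamma(1)^2 = (2.0475)^2 - (0.2037)^2 = 4.19225625 - 0.04149369 = 4.15076256
  phi_hat_1 = [gamma(1) gamma(0) - gamma(1) gamma(2)] / det = [(0.2037)(2.0475) - (0.2037)(-0.2149)] / 4.15076256 = 0.46085088 / 4.15076256 = 0.111
  phi_hat_2 = [gamma(0) gamma(2) - gamma(1)^2] / det = [(2.0475)(-0.2149) - (0.2037)^2] / 4.15076256 = -0.48150144 / 4.15076256 = -0.116
So phi_hat = [0.1110, -0.1160].
Therefore phi_hat_1 = 0.1110.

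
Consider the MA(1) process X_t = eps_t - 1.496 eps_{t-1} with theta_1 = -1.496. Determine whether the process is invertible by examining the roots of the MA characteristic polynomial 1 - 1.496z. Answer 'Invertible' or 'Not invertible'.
\text{Not invertible}

The MA(q) characteristic polynomial is P(z) = 1 - 1.496z.
Invertibility requires all roots to lie outside the unit circle, i.e. |z| > 1 for every root.
This is linear in z: 1 + (-1.496) z = 0  =>  z = -1/(-1.496) = 0.668449,  |z| = 0.668449.
Moduli of all roots: 0.6684.
All moduli strictly greater than 1? No.
Verdict: Not invertible.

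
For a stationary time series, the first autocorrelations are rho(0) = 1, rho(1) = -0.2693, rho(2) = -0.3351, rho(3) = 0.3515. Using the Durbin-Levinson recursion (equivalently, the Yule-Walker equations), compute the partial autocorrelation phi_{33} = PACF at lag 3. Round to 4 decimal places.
\phi_{33} = 0.1380

The PACF at lag k is phi_{kk}, the last component of the solution
to the Yule-Walker system G_k phi = r_k where
  (G_k)_{ij} = rho(|i - j|), (r_k)_i = rho(i), i,j = 1..k.
Equivalently, Durbin-Levinson gives phi_{kk} iteratively:
  phi_{11} = rho(1)
  phi_{kk} = [rho(k) - sum_{j=1..k-1} phi_{k-1,j} rho(k-j)]
            / [1 - sum_{j=1..k-1} phi_{k-1,j} rho(j)],
  phi_{k,j} = phi_{k-1,j} - phi_{kk} phi_{k-1,k-j},  j = 1..k-1.
Step k = 1:
  phi_11 = rho(1) = -0.2693.
Step k = 2:
  phi_22 = [rho(2) - phi_11 rho(1)] / [1 - phi_11 rho(1)] = [-0.3351 - (-0.2693)(-0.2693)] / [1 - (-0.2693)(-0.2693)]
         = -0.40762249 / 0.92747751 = -0.439496.
  Update: phi_21 = phi_11 - phi_22 phi_11 = -0.2693 - (-0.439496)(-0.2693) = -0.387656.
Step k = 3:
  phi_33 = [rho(3) - phi_21 rho(2) - phi_22 rho(1)] / [1 - phi_21 rho(1) - phi_22 rho(2)]
    numerator   = 0.3515 - (-0.387656)(-0.3351) - (-0.439496)(-0.2693) = 0.10324017
    denominator = 1 - (-0.387656)(-0.2693) - (-0.439496)(-0.3351) = 0.74832913
  phi_33 = 0.10324017 / 0.74832913 = 0.138.
Therefore phi_{33} = 0.1380.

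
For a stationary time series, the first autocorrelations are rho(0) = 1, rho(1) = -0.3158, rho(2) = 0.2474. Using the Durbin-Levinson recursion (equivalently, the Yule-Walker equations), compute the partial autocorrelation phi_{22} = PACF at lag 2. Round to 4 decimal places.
\phi_{22} = 0.1640

The PACF at lag k is phi_{kk}, the last component of the solution
to the Yule-Walker system G_k phi = r_k where
  (G_k)_{ij} = rho(|i - j|), (r_k)_i = rho(i), i,j = 1..k.
Equivalently, Durbin-Levinson gives phi_{kk} iteratively:
  phi_{11} = rho(1)
  phi_{kk} = [rho(k) - sum_{j=1..k-1} phi_{k-1,j} rho(k-j)]
            / [1 - sum_{j=1..k-1} phi_{k-1,j} rho(j)],
  phi_{k,j} = phi_{k-1,j} - phi_{kk} phi_{k-1,k-j},  j = 1..k-1.
Step k = 1:
  phi_11 = rho(1) = -0.3158.
Step k = 2:
  phi_22 = [rho(2) - phi_11 rho(1)] / [1 - phi_11 rho(1)] = [0.2474 - (-0.3158)(-0.3158)] / [1 - (-0.3158)(-0.3158)]
         = 0.14767036 / 0.90027036 = 0.164.
Therefore phi_{22} = 0.1640.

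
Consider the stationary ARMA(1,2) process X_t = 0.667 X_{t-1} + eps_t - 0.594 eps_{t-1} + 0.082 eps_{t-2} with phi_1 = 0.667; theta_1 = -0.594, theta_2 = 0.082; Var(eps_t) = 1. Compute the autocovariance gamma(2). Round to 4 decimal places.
\gamma(2) = 0.1507

Multiply the model equation by X_{t-k} and take expectations. With theta_0 = psi_0 = 1 and psi_j the MA(infinity) weights, this gives
  gamma(k) - sum_i phi_i gamma(k-i) = c_k,
  c_k = sigma^2 * sum_{j=k..q} theta_j psi_{j-k}   (c_k = 0 for k > q),
using gamma(-m) = gamma(m).
psi-weights needed (psi_j = theta_j + sum_i phi_i psi_{j-i}):
  psi_1 = theta_1 + phi_1 = -0.594 + (0.667) = 0.073
  psi_2 = theta_2 + phi_1 psi_1 = 0.082 + (0.667)(0.073) = 0.130691
Right-hand sides:
  c_0 = sigma^2 (1 + theta_1 psi_1 + theta_2 psi_2) = 1 * (1 + (-0.594)(0.073) + (0.082)(0.130691)) = 1 * 0.967355 = 0.967355
  c_1 = sigma^2 (theta_1 + theta_2 psi_1) = 1 * (-0.594 + (0.082)(0.073)) = -0.588014
  c_2 = sigma^2 theta_2 = 1 * (0.082) = 0.082
Equations for k = 0 and k = 1 (AR order 1):
  gamma(0) = phi_1 gamma(1) + c_0
  gamma(1) = phi_1 gamma(0) + c_1
Substituting the second into the first: gamma(0) (1 - phi_1^2) = c_0 + phi_1 c_1, so
  gamma(0) = (c_0 + phi_1 c_1) / (1 - phi_1^2) = (0.967355 + (0.667)(-0.588014)) / (1 - (0.667)^2) = 0.575149 / 0.555111 = 1.036098.
  gamma(1) = phi_1 gamma(0) + c_1 = (0.667)(1.036098) + (-0.588014) = 0.103063.
For k = 2: gamma(2) = phi_1 gamma(1) + c_2
  = (0.667)(0.103063) + (0.082) = 0.150743.
Therefore gamma(2) = 0.1507 (to 4 decimal places).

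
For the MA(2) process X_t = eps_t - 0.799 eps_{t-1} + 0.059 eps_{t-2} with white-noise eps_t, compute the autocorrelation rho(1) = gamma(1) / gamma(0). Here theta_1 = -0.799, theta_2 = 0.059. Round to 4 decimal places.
\rho(1) = -0.5153

For an MA(q) process with theta_0 = 1, the autocovariance is
  gamma(k) = sigma^2 * sum_{i=0..q-k} theta_i * theta_{i+k},
and rho(k) = gamma(k) / gamma(0). Sigma^2 cancels.
  numerator   = (1)*(-0.799) + (-0.799)*(0.059) = -0.846141.
  denominator = (1)^2 + (-0.799)^2 + (0.059)^2 = 1.641882.
  rho(1) = -0.846141 / 1.641882 = -0.5153.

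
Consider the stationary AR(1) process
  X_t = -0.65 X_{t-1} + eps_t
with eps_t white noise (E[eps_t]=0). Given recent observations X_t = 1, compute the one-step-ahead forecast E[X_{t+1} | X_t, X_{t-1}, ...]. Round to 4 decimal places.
E[X_{t+1} \mid \mathcal F_t] = -0.6500

For an AR(p) model X_t = c + sum_i phi_i X_{t-i} + eps_t, the
one-step-ahead conditional mean is
  E[X_{t+1} | X_t, ...] = c + sum_i phi_i X_{t+1-i}.
Substitute known values:
  E[X_{t+1} | ...] = (-0.65) * (1)
                   = -0.6500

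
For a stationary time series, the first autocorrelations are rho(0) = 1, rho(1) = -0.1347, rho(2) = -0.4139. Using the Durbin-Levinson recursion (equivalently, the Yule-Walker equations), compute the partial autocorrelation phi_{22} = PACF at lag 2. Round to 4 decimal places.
\phi_{22} = -0.4400

The PACF at lag k is phi_{kk}, the last component of the solution
to the Yule-Walker system G_k phi = r_k where
  (G_k)_{ij} = rho(|i - j|), (r_k)_i = rho(i), i,j = 1..k.
Equivalently, Durbin-Levinson gives phi_{kk} iteratively:
  phi_{11} = rho(1)
  phi_{kk} = [rho(k) - sum_{j=1..k-1} phi_{k-1,j} rho(k-j)]
            / [1 - sum_{j=1..k-1} phi_{k-1,j} rho(j)],
  phi_{k,j} = phi_{k-1,j} - phi_{kk} phi_{k-1,k-j},  j = 1..k-1.
Step k = 1:
  phi_11 = rho(1) = -0.1347.
Step k = 2:
  phi_22 = [rho(2) - phi_11 rho(1)] / [1 - phi_11 rho(1)] = [-0.4139 - (-0.1347)(-0.1347)] / [1 - (-0.1347)(-0.1347)]
         = -0.43204409 / 0.98185591 = -0.44.
Therefore phi_{22} = -0.4400.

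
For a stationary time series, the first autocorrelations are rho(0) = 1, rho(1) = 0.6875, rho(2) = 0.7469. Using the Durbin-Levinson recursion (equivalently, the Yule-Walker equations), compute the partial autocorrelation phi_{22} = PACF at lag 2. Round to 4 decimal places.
\phi_{22} = 0.5200

The PACF at lag k is phi_{kk}, the last component of the solution
to the Yule-Walker system G_k phi = r_k where
  (G_k)_{ij} = rho(|i - j|), (r_k)_i = rho(i), i,j = 1..k.
Equivalently, Durbin-Levinson gives phi_{kk} iteratively:
  phi_{11} = rho(1)
  phi_{kk} = [rho(k) - sum_{j=1..k-1} phi_{k-1,j} rho(k-j)]
            / [1 - sum_{j=1..k-1} phi_{k-1,j} rho(j)],
  phi_{k,j} = phi_{k-1,j} - phi_{kk} phi_{k-1,k-j},  j = 1..k-1.
Step k = 1:
  phi_11 = rho(1) = 0.6875.
Step k = 2:
  phi_22 = [rho(2) - phi_11 rho(1)] / [1 - phi_11 rho(1)] = [0.7469 - (0.6875)(0.6875)] / [1 - (0.6875)(0.6875)]
         = 0.27424375 / 0.52734375 = 0.52.
Therefore phi_{22} = 0.5200.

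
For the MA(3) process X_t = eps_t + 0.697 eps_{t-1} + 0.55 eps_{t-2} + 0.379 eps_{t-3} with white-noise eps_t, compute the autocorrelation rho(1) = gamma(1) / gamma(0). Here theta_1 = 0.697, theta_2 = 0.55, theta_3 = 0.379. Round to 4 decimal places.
\rho(1) = 0.6671

For an MA(q) process with theta_0 = 1, the autocovariance is
  gamma(k) = sigma^2 * sum_{i=0..q-k} theta_i * theta_{i+k},
and rho(k) = gamma(k) / gamma(0). Sigma^2 cancels.
  numerator   = (1)*(0.697) + (0.697)*(0.55) + (0.55)*(0.379) = 1.2888.
  denominator = (1)^2 + (0.697)^2 + (0.55)^2 + (0.379)^2 = 1.93195.
  rho(1) = 1.2888 / 1.93195 = 0.6671.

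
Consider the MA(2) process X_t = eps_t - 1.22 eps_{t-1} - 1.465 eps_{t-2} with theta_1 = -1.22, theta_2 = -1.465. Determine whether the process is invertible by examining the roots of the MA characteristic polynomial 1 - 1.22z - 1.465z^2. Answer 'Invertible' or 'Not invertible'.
\text{Not invertible}

The MA(q) characteristic polynomial is P(z) = 1 - 1.22z - 1.465z^2.
Invertibility requires all roots to lie outside the unit circle, i.e. |z| > 1 for every root.
Set 1 + (-1.22) z + (-1.465) z^2 = 0, i.e. a z^2 + b z + c = 0 with a = -1.465, b = -1.22, c = 1.
Discriminant D = b^2 - 4ac = (-1.22)^2 - 4*(-1.465)*1 = 1.4884 - (-5.86) = 7.3484.
D >= 0, so the roots are real: z = (-b +/- sqrt(D)) / (2a) = (1.22 +/- 2.710793) / (-2.93).
  z_1 = (1.22 + 2.710793) / (-2.93) = -1.3416,   |z_1| = 1.3416.
  z_2 = (1.22 - 2.710793) / (-2.93) = 0.5088,   |z_2| = 0.5088.
Moduli of all roots: 1.3416, 0.5088.
All moduli strictly greater than 1? No.
Verdict: Not invertible.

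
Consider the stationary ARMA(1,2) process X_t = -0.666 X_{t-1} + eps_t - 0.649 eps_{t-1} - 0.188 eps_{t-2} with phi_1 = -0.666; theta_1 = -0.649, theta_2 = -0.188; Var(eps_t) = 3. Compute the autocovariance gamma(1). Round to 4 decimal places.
\gamma(1) = -8.3569

Multiply the model equation by X_{t-k} and take expectations. With theta_0 = psi_0 = 1 and psi_j the MA(infinity) weights, this gives
  gamma(k) - sum_i phi_i gamma(k-i) = c_k,
  c_k = sigma^2 * sum_{j=k..q} theta_j psi_{j-k}   (c_k = 0 for k > q),
using gamma(-m) = gamma(m).
psi-weights needed (psi_j = theta_j + sum_i phi_i psi_{j-i}):
  psi_1 = theta_1 + phi_1 = -0.649 + (-0.666) = -1.315
  psi_2 = theta_2 + phi_1 psi_1 = -0.188 + (-0.666)(-1.315) = 0.68779
Right-hand sides:
  c_0 = sigma^2 (1 + theta_1 psi_1 + theta_2 psi_2) = 3 * (1 + (-0.649)(-1.315) + (-0.188)(0.68779)) = 3 * 1.72413 = 5.172391
  c_1 = sigma^2 (theta_1 + theta_2 psi_1) = 3 * (-0.649 + (-0.188)(-1.315)) = -1.20534
  c_2 = sigma^2 theta_2 = 3 * (-0.188) = -0.564
Equations for k = 0 and k = 1 (AR order 1):
  gamma(0) = phi_1 gamma(1) + c_0
  gamma(1) = phi_1 gamma(0) + c_1
Substituting the second into the first: gamma(0) (1 - phi_1^2) = c_0 + phi_1 c_1, so
  gamma(0) = (c_0 + phi_1 c_1) / (1 - phi_1^2) = (5.172391 + (-0.666)(-1.20534)) / (1 - (-0.666)^2) = 5.975148 / 0.556444 = 10.738094.
  gamma(1) = phi_1 gamma(0) + c_1 = (-0.666)(10.738094) + (-1.20534) = -8.35691.
Therefore gamma(1) = -8.3569 (to 4 decimal places).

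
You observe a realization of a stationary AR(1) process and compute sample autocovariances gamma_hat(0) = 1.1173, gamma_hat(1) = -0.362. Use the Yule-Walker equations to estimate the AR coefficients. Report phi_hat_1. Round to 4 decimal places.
\hat\phi_{1} = -0.3240

The Yule-Walker equations for an AR(p) process read, in matrix form,
  Gamma_p phi = r_p,   with   (Gamma_p)_{ij} = gamma(|i - j|),
                       (r_p)_i = gamma(i),   i,j = 1..p.
Substitute the sample gammas (Toeplitz matrix and right-hand side of size 1):
  Gamma_p = [[1.1173]]
  r_p     = [-0.362]
With p = 1 this is the single equation gamma(0) phi_1 = gamma(1):
  phi_hat_1 = gamma(1) / gamma(0) = -0.362 / 1.1173 = -0.3240.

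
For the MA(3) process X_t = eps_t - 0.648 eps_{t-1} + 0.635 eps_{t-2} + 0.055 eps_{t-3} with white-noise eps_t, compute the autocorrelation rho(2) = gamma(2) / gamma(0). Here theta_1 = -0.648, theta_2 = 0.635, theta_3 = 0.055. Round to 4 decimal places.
\rho(2) = 0.3282

For an MA(q) process with theta_0 = 1, the autocovariance is
  gamma(k) = sigma^2 * sum_{i=0..q-k} theta_i * theta_{i+k},
and rho(k) = gamma(k) / gamma(0). Sigma^2 cancels.
  numerator   = (1)*(0.635) + (-0.648)*(0.055) = 0.59936.
  denominator = (1)^2 + (-0.648)^2 + (0.635)^2 + (0.055)^2 = 1.826154.
  rho(2) = 0.59936 / 1.826154 = 0.3282.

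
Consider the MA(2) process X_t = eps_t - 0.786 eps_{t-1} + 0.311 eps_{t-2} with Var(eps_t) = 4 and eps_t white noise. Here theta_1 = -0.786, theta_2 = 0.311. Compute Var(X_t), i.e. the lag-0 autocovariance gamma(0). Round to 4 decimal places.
\gamma(0) = 6.8581

For an MA(q) process X_t = eps_t + sum_i theta_i eps_{t-i} with
Var(eps_t) = sigma^2, the variance is
  gamma(0) = sigma^2 * (1 + sum_i theta_i^2).
  sum_i theta_i^2 = (-0.786)^2 + (0.311)^2 = 0.617796 + 0.096721 = 0.714517.
  gamma(0) = 4 * (1 + 0.714517) = 4 * 1.714517 = 6.858068, which rounds to 6.8581.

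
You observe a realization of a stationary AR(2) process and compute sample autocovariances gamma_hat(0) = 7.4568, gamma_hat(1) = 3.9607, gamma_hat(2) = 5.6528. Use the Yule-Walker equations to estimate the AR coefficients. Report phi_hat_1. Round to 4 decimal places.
\hat\phi_{1} = 0.1790

The Yule-Walker equations for an AR(p) process read, in matrix form,
  Gamma_p phi = r_p,   with   (Gamma_p)_{ij} = gamma(|i - j|),
                       (r_p)_i = gamma(i),   i,j = 1..p.
Substitute the sample gammas (Toeplitz matrix and right-hand side of size 2):
  Gamma_p = [[7.4568, 3.9607], [3.9607, 7.4568]]
  r_p     = [3.9607, 5.6528]
Written out:
  7.4568 phi_1 + 3.9607 phi_2 = 3.9607
  3.9607 phi_1 + 7.4568 phi_2 = 5.6528
Solve by Cramer's rule:
  det = gamma(0)^2 - gamma(1)^2 = (7.4568)^2 - (3.9607)^2 = 55.60386624 - 15.68714449 = 39.91672175
  phi_hat_1 = [gamma(1) gamma(0) - gamma(1) gamma(2)] / det = [(3.9607)(7.4568) - (3.9607)(5.6528)] / 39.91672175 = 7.1451028 / 39.91672175 = 0.179
  phi_hat_2 = [gamma(0) gamma(2) - gamma(1)^2] / det = [(7.4568)(5.6528) - (3.9607)^2] / 39.91672175 = 26.46465455 / 39.91672175 = 0.663
So phi_hat = [0.1790, 0.6630].
Therefore phi_hat_1 = 0.1790.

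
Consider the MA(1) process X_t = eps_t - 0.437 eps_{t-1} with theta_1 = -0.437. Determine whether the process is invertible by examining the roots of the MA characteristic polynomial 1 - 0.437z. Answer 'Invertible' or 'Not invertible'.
\text{Invertible}

The MA(q) characteristic polynomial is P(z) = 1 - 0.437z.
Invertibility requires all roots to lie outside the unit circle, i.e. |z| > 1 for every root.
This is linear in z: 1 + (-0.437) z = 0  =>  z = -1/(-0.437) = 2.28833,  |z| = 2.28833.
Moduli of all roots: 2.2883.
All moduli strictly greater than 1? Yes.
Verdict: Invertible.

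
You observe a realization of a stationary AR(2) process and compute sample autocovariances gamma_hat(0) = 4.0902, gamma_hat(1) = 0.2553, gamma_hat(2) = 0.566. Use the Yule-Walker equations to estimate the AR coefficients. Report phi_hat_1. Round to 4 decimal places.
\hat\phi_{1} = 0.0540

The Yule-Walker equations for an AR(p) process read, in matrix form,
  Gamma_p phi = r_p,   with   (Gamma_p)_{ij} = gamma(|i - j|),
                       (r_p)_i = gamma(i),   i,j = 1..p.
Substitute the sample gammas (Toeplitz matrix and right-hand side of size 2):
  Gamma_p = [[4.0902, 0.2553], [0.2553, 4.0902]]
  r_p     = [0.2553, 0.566]
Written out:
  4.0902 phi_1 + 0.2553 phi_2 = 0.2553
  0.2553 phi_1 + 4.0902 phi_2 = 0.566
Solve by Cramer's rule:
  det = gamma(0)^2 - gamma(1)^2 = (4.0902)^2 - (0.2553)^2 = 16.72973604 - 0.06517809 = 16.66455795
  phi_hat_1 = [gamma(1) gamma(0) - gamma(1) gamma(2)] / det = [(0.2553)(4.0902) - (0.2553)(0.566)] / 16.66455795 = 0.89972826 / 16.66455795 = 0.054
  phi_hat_2 = [gamma(0) gamma(2) - gamma(1)^2] / det = [(4.0902)(0.566) - (0.2553)^2] / 16.66455795 = 2.24987511 / 16.66455795 = 0.135
So phi_hat = [0.0540, 0.1350].
Therefore phi_hat_1 = 0.0540.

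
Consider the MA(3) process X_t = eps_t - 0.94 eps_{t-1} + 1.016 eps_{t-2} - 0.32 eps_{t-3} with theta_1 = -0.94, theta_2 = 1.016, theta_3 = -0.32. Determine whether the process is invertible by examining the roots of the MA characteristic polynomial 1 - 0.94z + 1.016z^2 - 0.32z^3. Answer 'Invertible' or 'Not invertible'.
\text{Invertible}

The MA(q) characteristic polynomial is P(z) = 1 - 0.94z + 1.016z^2 - 0.32z^3.
Invertibility requires all roots to lie outside the unit circle, i.e. |z| > 1 for every root.
Degree 3: look for a simple real root z0 first, then factor out (1 - z/z0) and solve the remaining quadratic.
Testing z0 = 2.5: P(2.5) = 1 + (-0.94)(2.5) + (1.016)(2.5)^2 + (-0.32)(2.5)^3
  = 1 + (-2.35) + (6.35) + (-5) = 0.  So z_0 = 2.5 is a root, |z_0| = 2.5.
Divide out the factor (1 - 0.4 z) = (1 - z/z0) (since 1/z0 = 0.4):
  P(z) = (1 - 0.4 z)(1 + (-0.54) z + (0.8) z^2)
  [check: z-coef -0.54 - (0.4) = -0.94; z^2-coef 0.8 - (0.4)(-0.54) = 1.016; z^3-coef -(0.4)(0.8) = -0.32.]
Remaining roots from the quadratic factor 1 + (-0.54) z + (0.8) z^2:
  Set 1 + (-0.54) z + (0.8) z^2 = 0, i.e. a z^2 + b z + c = 0 with a = 0.8, b = -0.54, c = 1.
  Discriminant D = b^2 - 4ac = (-0.54)^2 - 4*(0.8)*1 = 0.2916 - (3.2) = -2.9084.
  D < 0, so the roots are the complex-conjugate pair z = (-b +/- i sqrt(-D)) / (2a) = 0.3375 +/- 1.0659i.
  For a conjugate pair |z|^2 = z * conj(z) = (product of roots) = c/a = 1/(0.8) = 1.25, so |z| = sqrt(1.25) = 1.118 for both roots.
Moduli of all roots: 2.5000, 1.1180, 1.1180.
All moduli strictly greater than 1? Yes.
Verdict: Invertible.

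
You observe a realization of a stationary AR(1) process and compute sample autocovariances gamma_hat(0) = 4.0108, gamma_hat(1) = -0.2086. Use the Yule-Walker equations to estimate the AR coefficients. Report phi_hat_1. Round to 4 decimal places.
\hat\phi_{1} = -0.0520

The Yule-Walker equations for an AR(p) process read, in matrix form,
  Gamma_p phi = r_p,   with   (Gamma_p)_{ij} = gamma(|i - j|),
                       (r_p)_i = gamma(i),   i,j = 1..p.
Substitute the sample gammas (Toeplitz matrix and right-hand side of size 1):
  Gamma_p = [[4.0108]]
  r_p     = [-0.2086]
With p = 1 this is the single equation gamma(0) phi_1 = gamma(1):
  phi_hat_1 = gamma(1) / gamma(0) = -0.2086 / 4.0108 = -0.0520.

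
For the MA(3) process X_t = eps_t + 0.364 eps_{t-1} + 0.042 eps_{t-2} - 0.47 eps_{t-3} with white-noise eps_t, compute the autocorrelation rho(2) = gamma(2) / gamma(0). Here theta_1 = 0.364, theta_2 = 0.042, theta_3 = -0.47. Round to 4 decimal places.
\rho(2) = -0.0953

For an MA(q) process with theta_0 = 1, the autocovariance is
  gamma(k) = sigma^2 * sum_{i=0..q-k} theta_i * theta_{i+k},
and rho(k) = gamma(k) / gamma(0). Sigma^2 cancels.
  numerator   = (1)*(0.042) + (0.364)*(-0.47) = -0.12908.
  denominator = (1)^2 + (0.364)^2 + (0.042)^2 + (-0.47)^2 = 1.35516.
  rho(2) = -0.12908 / 1.35516 = -0.0953.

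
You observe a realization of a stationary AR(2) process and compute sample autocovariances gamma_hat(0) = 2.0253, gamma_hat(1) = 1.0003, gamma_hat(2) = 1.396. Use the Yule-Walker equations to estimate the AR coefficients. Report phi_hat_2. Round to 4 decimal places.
\hat\phi_{2} = 0.5890

The Yule-Walker equations for an AR(p) process read, in matrix form,
  Gamma_p phi = r_p,   with   (Gamma_p)_{ij} = gamma(|i - j|),
                       (r_p)_i = gamma(i),   i,j = 1..p.
Substitute the sample gammas (Toeplitz matrix and right-hand side of size 2):
  Gamma_p = [[2.0253, 1.0003], [1.0003, 2.0253]]
  r_p     = [1.0003, 1.396]
Written out:
  2.0253 phi_1 + 1.0003 phi_2 = 1.0003
  1.0003 phi_1 + 2.0253 phi_2 = 1.396
Solve by Cramer's rule:
  det = gamma(0)^2 - gamma(1)^2 = (2.0253)^2 - (1.0003)^2 = 4.10184009 - 1.00060009 = 3.10124
  phi_hat_1 = [gamma(1) gamma(0) - gamma(1) gamma(2)] / det = [(1.0003)(2.0253) - (1.0003)(1.396)] / 3.10124 = 0.62948879 / 3.10124 = 0.203
  phi_hat_2 = [gamma(0) gamma(2) - gamma(1)^2] / det = [(2.0253)(1.396) - (1.0003)^2] / 3.10124 = 1.82671871 / 3.10124 = 0.589
So phi_hat = [0.2030, 0.5890].
Therefore phi_hat_2 = 0.5890.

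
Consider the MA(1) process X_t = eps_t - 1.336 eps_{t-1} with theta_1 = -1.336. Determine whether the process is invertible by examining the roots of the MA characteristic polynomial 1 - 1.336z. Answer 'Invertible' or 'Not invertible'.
\text{Not invertible}

The MA(q) characteristic polynomial is P(z) = 1 - 1.336z.
Invertibility requires all roots to lie outside the unit circle, i.e. |z| > 1 for every root.
This is linear in z: 1 + (-1.336) z = 0  =>  z = -1/(-1.336) = 0.748503,  |z| = 0.748503.
Moduli of all roots: 0.7485.
All moduli strictly greater than 1? No.
Verdict: Not invertible.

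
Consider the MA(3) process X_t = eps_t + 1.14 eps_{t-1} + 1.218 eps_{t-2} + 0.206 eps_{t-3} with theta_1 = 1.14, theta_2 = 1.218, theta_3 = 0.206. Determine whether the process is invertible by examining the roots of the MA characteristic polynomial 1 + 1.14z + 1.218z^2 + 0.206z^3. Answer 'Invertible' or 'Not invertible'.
\text{Not invertible}

The MA(q) characteristic polynomial is P(z) = 1 + 1.14z + 1.218z^2 + 0.206z^3.
Invertibility requires all roots to lie outside the unit circle, i.e. |z| > 1 for every root.
Degree 3: look for a simple real root z0 first, then factor out (1 - z/z0) and solve the remaining quadratic.
Testing z0 = -5: P(-5) = 1 + (1.14)(-5) + (1.218)(-5)^2 + (0.206)(-5)^3
  = 1 + (-5.7) + (30.45) + (-25.75) = 0.  So z_0 = -5 is a root, |z_0| = 5.
Divide out the factor (1 + 0.2 z) = (1 - z/z0) (since 1/z0 = -0.2):
  P(z) = (1 + 0.2 z)(1 + (0.94) z + (1.03) z^2)
  [check: z-coef 0.94 - (-0.2) = 1.14; z^2-coef 1.03 - (-0.2)(0.94) = 1.218; z^3-coef -(-0.2)(1.03) = 0.206.]
Remaining roots from the quadratic factor 1 + (0.94) z + (1.03) z^2:
  Set 1 + (0.94) z + (1.03) z^2 = 0, i.e. a z^2 + b z + c = 0 with a = 1.03, b = 0.94, c = 1.
  Discriminant D = b^2 - 4ac = (0.94)^2 - 4*(1.03)*1 = 0.8836 - (4.12) = -3.2364.
  D < 0, so the roots are the complex-conjugate pair z = (-b +/- i sqrt(-D)) / (2a) = -0.4563 +/- 0.8733i.
  For a conjugate pair |z|^2 = z * conj(z) = (product of roots) = c/a = 1/(1.03) = 0.970874, so |z| = sqrt(0.970874) = 0.9853 for both roots.
Moduli of all roots: 5.0000, 0.9853, 0.9853.
All moduli strictly greater than 1? No.
Verdict: Not invertible.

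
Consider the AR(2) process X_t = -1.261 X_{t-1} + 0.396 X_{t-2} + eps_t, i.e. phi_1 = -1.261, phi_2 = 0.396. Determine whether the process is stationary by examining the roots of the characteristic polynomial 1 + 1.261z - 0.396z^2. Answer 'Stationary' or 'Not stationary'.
\text{Not stationary}

The AR(p) characteristic polynomial is P(z) = 1 + 1.261z - 0.396z^2.
Stationarity requires all roots to lie outside the unit circle, i.e. |z| > 1 for every root.
Set 1 + (1.261) z + (-0.396) z^2 = 0, i.e. a z^2 + b z + c = 0 with a = -0.396, b = 1.261, c = 1.
Discriminant D = b^2 - 4ac = (1.261)^2 - 4*(-0.396)*1 = 1.590121 - (-1.584) = 3.174121.
D >= 0, so the roots are real: z = (-b +/- sqrt(D)) / (2a) = (-1.261 +/- 1.781606) / (-0.792).
  z_1 = (-1.261 + 1.781606) / (-0.792) = -0.6573,   |z_1| = 0.6573.
  z_2 = (-1.261 - 1.781606) / (-0.792) = 3.8417,   |z_2| = 3.8417.
Moduli of all roots: 0.6573, 3.8417.
All moduli strictly greater than 1? No.
Verdict: Not stationary.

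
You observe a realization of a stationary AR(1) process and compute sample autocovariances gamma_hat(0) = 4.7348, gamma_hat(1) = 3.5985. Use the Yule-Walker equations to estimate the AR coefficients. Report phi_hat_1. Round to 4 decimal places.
\hat\phi_{1} = 0.7600

The Yule-Walker equations for an AR(p) process read, in matrix form,
  Gamma_p phi = r_p,   with   (Gamma_p)_{ij} = gamma(|i - j|),
                       (r_p)_i = gamma(i),   i,j = 1..p.
Substitute the sample gammas (Toeplitz matrix and right-hand side of size 1):
  Gamma_p = [[4.7348]]
  r_p     = [3.5985]
With p = 1 this is the single equation gamma(0) phi_1 = gamma(1):
  phi_hat_1 = gamma(1) / gamma(0) = 3.5985 / 4.7348 = 0.7600.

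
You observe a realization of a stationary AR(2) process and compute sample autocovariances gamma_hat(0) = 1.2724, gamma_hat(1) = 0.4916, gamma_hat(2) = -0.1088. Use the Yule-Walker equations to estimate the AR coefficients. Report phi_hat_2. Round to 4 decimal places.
\hat\phi_{2} = -0.2760

The Yule-Walker equations for an AR(p) process read, in matrix form,
  Gamma_p phi = r_p,   with   (Gamma_p)_{ij} = gamma(|i - j|),
                       (r_p)_i = gamma(i),   i,j = 1..p.
Substitute the sample gammas (Toeplitz matrix and right-hand side of size 2):
  Gamma_p = [[1.2724, 0.4916], [0.4916, 1.2724]]
  r_p     = [0.4916, -0.1088]
Written out:
  1.2724 phi_1 + 0.4916 phi_2 = 0.4916
  0.4916 phi_1 + 1.2724 phi_2 = -0.1088
Solve by Cramer's rule:
  det = gamma(0)^2 - gamma(1)^2 = (1.2724)^2 - (0.4916)^2 = 1.61900176 - 0.24167056 = 1.3773312
  phi_hat_1 = [gamma(1) gamma(0) - gamma(1) gamma(2)] / det = [(0.4916)(1.2724) - (0.4916)(-0.1088)] / 1.3773312 = 0.67899792 / 1.3773312 = 0.493
  phi_hat_2 = [gamma(0) gamma(2) - gamma(1)^2] / det = [(1.2724)(-0.1088) - (0.4916)^2] / 1.3773312 = -0.38010768 / 1.3773312 = -0.276
So phi_hat = [0.4930, -0.2760].
Therefore phi_hat_2 = -0.2760.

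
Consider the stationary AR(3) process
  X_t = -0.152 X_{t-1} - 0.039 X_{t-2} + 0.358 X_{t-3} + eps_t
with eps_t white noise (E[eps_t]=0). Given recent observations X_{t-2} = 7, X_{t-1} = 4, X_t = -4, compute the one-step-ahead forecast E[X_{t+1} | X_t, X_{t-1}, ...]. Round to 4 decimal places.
E[X_{t+1} \mid \mathcal F_t] = 2.9580

For an AR(p) model X_t = c + sum_i phi_i X_{t-i} + eps_t, the
one-step-ahead conditional mean is
  E[X_{t+1} | X_t, ...] = c + sum_i phi_i X_{t+1-i}.
Substitute known values:
  E[X_{t+1} | ...] = (-0.152) * (-4) + (-0.039) * (4) + (0.358) * (7)
                   = 2.9580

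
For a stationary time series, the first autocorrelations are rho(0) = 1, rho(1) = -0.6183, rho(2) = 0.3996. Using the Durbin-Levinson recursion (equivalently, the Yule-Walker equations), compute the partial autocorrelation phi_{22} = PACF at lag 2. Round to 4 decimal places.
\phi_{22} = 0.0280

The PACF at lag k is phi_{kk}, the last component of the solution
to the Yule-Walker system G_k phi = r_k where
  (G_k)_{ij} = rho(|i - j|), (r_k)_i = rho(i), i,j = 1..k.
Equivalently, Durbin-Levinson gives phi_{kk} iteratively:
  phi_{11} = rho(1)
  phi_{kk} = [rho(k) - sum_{j=1..k-1} phi_{k-1,j} rho(k-j)]
            / [1 - sum_{j=1..k-1} phi_{k-1,j} rho(j)],
  phi_{k,j} = phi_{k-1,j} - phi_{kk} phi_{k-1,k-j},  j = 1..k-1.
Step k = 1:
  phi_11 = rho(1) = -0.6183.
Step k = 2:
  phi_22 = [rho(2) - phi_11 rho(1)] / [1 - phi_11 rho(1)] = [0.3996 - (-0.6183)(-0.6183)] / [1 - (-0.6183)(-0.6183)]
         = 0.01730511 / 0.61770511 = 0.028.
Therefore phi_{22} = 0.0280.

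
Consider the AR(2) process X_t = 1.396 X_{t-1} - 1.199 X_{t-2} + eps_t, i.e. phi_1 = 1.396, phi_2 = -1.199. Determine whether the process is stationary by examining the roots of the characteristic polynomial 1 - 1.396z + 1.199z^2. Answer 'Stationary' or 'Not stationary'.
\text{Not stationary}

The AR(p) characteristic polynomial is P(z) = 1 - 1.396z + 1.199z^2.
Stationarity requires all roots to lie outside the unit circle, i.e. |z| > 1 for every root.
Set 1 + (-1.396) z + (1.199) z^2 = 0, i.e. a z^2 + b z + c = 0 with a = 1.199, b = -1.396, c = 1.
Discriminant D = b^2 - 4ac = (-1.396)^2 - 4*(1.199)*1 = 1.948816 - (4.796) = -2.847184.
D < 0, so the roots are the complex-conjugate pair z = (-b +/- i sqrt(-D)) / (2a) = 0.5822 +/- 0.7037i.
For a conjugate pair |z|^2 = z * conj(z) = (product of roots) = c/a = 1/(1.199) = 0.834028, so |z| = sqrt(0.834028) = 0.9133 for both roots.
Moduli of all roots: 0.9133, 0.9133.
All moduli strictly greater than 1? No.
Verdict: Not stationary.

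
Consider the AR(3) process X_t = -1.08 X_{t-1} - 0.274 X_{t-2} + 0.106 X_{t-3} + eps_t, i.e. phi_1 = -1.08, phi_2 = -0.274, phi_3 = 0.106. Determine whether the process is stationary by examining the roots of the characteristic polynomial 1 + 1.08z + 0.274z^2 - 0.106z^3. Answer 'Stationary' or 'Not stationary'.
\text{Stationary}

The AR(p) characteristic polynomial is P(z) = 1 + 1.08z + 0.274z^2 - 0.106z^3.
Stationarity requires all roots to lie outside the unit circle, i.e. |z| > 1 for every root.
Degree 3: look for a simple real root z0 first, then factor out (1 - z/z0) and solve the remaining quadratic.
Testing z0 = 5: P(5) = 1 + (1.08)(5) + (0.274)(5)^2 + (-0.106)(5)^3
  = 1 + (5.4) + (6.85) + (-13.25) = 0.  So z_0 = 5 is a root, |z_0| = 5.
Divide out the factor (1 - 0.2 z) = (1 - z/z0) (since 1/z0 = 0.2):
  P(z) = (1 - 0.2 z)(1 + (1.28) z + (0.53) z^2)
  [check: z-coef 1.28 - (0.2) = 1.08; z^2-coef 0.53 - (0.2)(1.28) = 0.274; z^3-coef -(0.2)(0.53) = -0.106.]
Remaining roots from the quadratic factor 1 + (1.28) z + (0.53) z^2:
  Set 1 + (1.28) z + (0.53) z^2 = 0, i.e. a z^2 + b z + c = 0 with a = 0.53, b = 1.28, c = 1.
  Discriminant D = b^2 - 4ac = (1.28)^2 - 4*(0.53)*1 = 1.6384 - (2.12) = -0.4816.
  D < 0, so the roots are the complex-conjugate pair z = (-b +/- i sqrt(-D)) / (2a) = -1.2075 +/- 0.6547i.
  For a conjugate pair |z|^2 = z * conj(z) = (product of roots) = c/a = 1/(0.53) = 1.886792, so |z| = sqrt(1.886792) = 1.3736 for both roots.
Moduli of all roots: 5.0000, 1.3736, 1.3736.
All moduli strictly greater than 1? Yes.
Verdict: Stationary.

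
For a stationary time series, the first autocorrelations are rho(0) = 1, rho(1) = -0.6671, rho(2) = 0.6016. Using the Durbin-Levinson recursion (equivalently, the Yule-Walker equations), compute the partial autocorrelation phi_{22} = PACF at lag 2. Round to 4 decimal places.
\phi_{22} = 0.2821

The PACF at lag k is phi_{kk}, the last component of the solution
to the Yule-Walker system G_k phi = r_k where
  (G_k)_{ij} = rho(|i - j|), (r_k)_i = rho(i), i,j = 1..k.
Equivalently, Durbin-Levinson gives phi_{kk} iteratively:
  phi_{11} = rho(1)
  phi_{kk} = [rho(k) - sum_{j=1..k-1} phi_{k-1,j} rho(k-j)]
            / [1 - sum_{j=1..k-1} phi_{k-1,j} rho(j)],
  phi_{k,j} = phi_{k-1,j} - phi_{kk} phi_{k-1,k-j},  j = 1..k-1.
Step k = 1:
  phi_11 = rho(1) = -0.6671.
Step k = 2:
  phi_22 = [rho(2) - phi_11 rho(1)] / [1 - phi_11 rho(1)] = [0.6016 - (-0.6671)(-0.6671)] / [1 - (-0.6671)(-0.6671)]
         = 0.15657759 / 0.55497759 = 0.2821.
Therefore phi_{22} = 0.2821.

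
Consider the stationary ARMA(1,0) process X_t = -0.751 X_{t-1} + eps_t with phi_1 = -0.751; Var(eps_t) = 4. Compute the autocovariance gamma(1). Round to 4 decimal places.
\gamma(1) = -6.8899

Multiply the model equation by X_{t-k} and take expectations. With theta_0 = psi_0 = 1 and psi_j the MA(infinity) weights, this gives
  gamma(k) - sum_i phi_i gamma(k-i) = c_k,
  c_k = sigma^2 * sum_{j=k..q} theta_j psi_{j-k}   (c_k = 0 for k > q),
using gamma(-m) = gamma(m).
Pure AR (q = 0): c_0 = sigma^2 = 4, c_k = 0 for k >= 1.
Equations for k = 0 and k = 1 (AR order 1):
  gamma(0) = phi_1 gamma(1) + c_0
  gamma(1) = phi_1 gamma(0) + c_1
Substituting the second into the first: gamma(0) (1 - phi_1^2) = c_0 + phi_1 c_1, so
  gamma(0) = c_0 / (1 - phi_1^2) = 4 / (1 - (-0.751)^2) = 4 / 0.435999 = 9.174333.
  gamma(1) = phi_1 gamma(0) = (-0.751)(9.174333) = -6.889924.
Therefore gamma(1) = -6.8899 (to 4 decimal places).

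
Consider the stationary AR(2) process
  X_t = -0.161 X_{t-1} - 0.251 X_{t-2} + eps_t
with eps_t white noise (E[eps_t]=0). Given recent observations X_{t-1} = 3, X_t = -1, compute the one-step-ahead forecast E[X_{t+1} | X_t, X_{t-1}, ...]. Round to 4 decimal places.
E[X_{t+1} \mid \mathcal F_t] = -0.5920

For an AR(p) model X_t = c + sum_i phi_i X_{t-i} + eps_t, the
one-step-ahead conditional mean is
  E[X_{t+1} | X_t, ...] = c + sum_i phi_i X_{t+1-i}.
Substitute known values:
  E[X_{t+1} | ...] = (-0.161) * (-1) + (-0.251) * (3)
                   = -0.5920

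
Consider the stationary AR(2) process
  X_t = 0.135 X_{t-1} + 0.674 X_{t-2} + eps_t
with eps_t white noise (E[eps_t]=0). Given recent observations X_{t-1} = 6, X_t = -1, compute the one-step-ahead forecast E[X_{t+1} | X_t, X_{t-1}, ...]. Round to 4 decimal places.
E[X_{t+1} \mid \mathcal F_t] = 3.9090

For an AR(p) model X_t = c + sum_i phi_i X_{t-i} + eps_t, the
one-step-ahead conditional mean is
  E[X_{t+1} | X_t, ...] = c + sum_i phi_i X_{t+1-i}.
Substitute known values:
  E[X_{t+1} | ...] = (0.135) * (-1) + (0.674) * (6)
                   = 3.9090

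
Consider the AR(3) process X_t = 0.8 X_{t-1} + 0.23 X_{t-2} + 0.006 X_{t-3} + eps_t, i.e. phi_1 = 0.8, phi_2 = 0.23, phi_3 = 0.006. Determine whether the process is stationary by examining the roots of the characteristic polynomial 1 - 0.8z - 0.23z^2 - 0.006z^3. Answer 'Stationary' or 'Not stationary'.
\text{Not stationary}

The AR(p) characteristic polynomial is P(z) = 1 - 0.8z - 0.23z^2 - 0.006z^3.
Stationarity requires all roots to lie outside the unit circle, i.e. |z| > 1 for every root.
Degree 3: look for a simple real root z0 first, then factor out (1 - z/z0) and solve the remaining quadratic.
Testing z0 = -5: P(-5) = 1 + (-0.8)(-5) + (-0.23)(-5)^2 + (-0.006)(-5)^3
  = 1 + (4) + (-5.75) + (0.75) = 0.  So z_0 = -5 is a root, |z_0| = 5.
Divide out the factor (1 + 0.2 z) = (1 - z/z0) (since 1/z0 = -0.2):
  P(z) = (1 + 0.2 z)(1 + (-1) z + (-0.03) z^2)
  [check: z-coef -1 - (-0.2) = -0.8; z^2-coef -0.03 - (-0.2)(-1) = -0.23; z^3-coef -(-0.2)(-0.03) = -0.006.]
Remaining roots from the quadratic factor 1 + (-1) z + (-0.03) z^2:
  Set 1 + (-1) z + (-0.03) z^2 = 0, i.e. a z^2 + b z + c = 0 with a = -0.03, b = -1, c = 1.
  Discriminant D = b^2 - 4ac = (-1)^2 - 4*(-0.03)*1 = 1 - (-0.12) = 1.12.
  D >= 0, so the roots are real: z = (-b +/- sqrt(D)) / (2a) = (1 +/- 1.058301) / (-0.06).
    z_1 = (1 + 1.058301) / (-0.06) = -34.305,   |z_1| = 34.305.
    z_2 = (1 - 1.058301) / (-0.06) = 0.9717,   |z_2| = 0.9717.
Moduli of all roots: 5.0000, 34.3050, 0.9717.
All moduli strictly greater than 1? No.
Verdict: Not stationary.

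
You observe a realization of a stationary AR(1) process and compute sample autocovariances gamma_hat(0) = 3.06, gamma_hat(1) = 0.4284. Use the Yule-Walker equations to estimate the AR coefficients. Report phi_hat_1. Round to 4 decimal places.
\hat\phi_{1} = 0.1400

The Yule-Walker equations for an AR(p) process read, in matrix form,
  Gamma_p phi = r_p,   with   (Gamma_p)_{ij} = gamma(|i - j|),
                       (r_p)_i = gamma(i),   i,j = 1..p.
Substitute the sample gammas (Toeplitz matrix and right-hand side of size 1):
  Gamma_p = [[3.06]]
  r_p     = [0.4284]
With p = 1 this is the single equation gamma(0) phi_1 = gamma(1):
  phi_hat_1 = gamma(1) / gamma(0) = 0.4284 / 3.06 = 0.1400.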